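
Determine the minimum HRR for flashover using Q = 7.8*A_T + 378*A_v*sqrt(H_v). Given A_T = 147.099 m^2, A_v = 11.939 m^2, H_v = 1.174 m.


7.8*A_T = 1147.4
sqrt(H_v) = 1.0835
378*A_v*sqrt(H_v) = 4889.8
Q = 1147.4 + 4889.8 = 6037.2 kW

6037.2 kW


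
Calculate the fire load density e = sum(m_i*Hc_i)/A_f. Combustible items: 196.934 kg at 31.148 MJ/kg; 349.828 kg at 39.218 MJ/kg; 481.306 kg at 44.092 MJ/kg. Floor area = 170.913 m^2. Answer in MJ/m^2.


Total energy = 196.934*31.148 + 349.828*39.218 + 481.306*44.092
= 6134.100 + 13719.55 + 21221.74
= 41075.40 MJ
e = 41075.40 / 170.913 = 240.33 MJ/m^2

240.33 MJ/m^2


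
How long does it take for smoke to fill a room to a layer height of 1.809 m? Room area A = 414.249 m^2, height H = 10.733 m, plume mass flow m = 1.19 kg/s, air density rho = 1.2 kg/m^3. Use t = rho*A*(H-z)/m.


H - z = 8.924 m
t = 1.2 * 414.249 * 8.924 / 1.19 = 3727.8 s

3727.8 s


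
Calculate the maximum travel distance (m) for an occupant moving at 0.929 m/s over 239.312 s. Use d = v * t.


d = 0.929 * 239.312 = 222.32 m

222.32 m


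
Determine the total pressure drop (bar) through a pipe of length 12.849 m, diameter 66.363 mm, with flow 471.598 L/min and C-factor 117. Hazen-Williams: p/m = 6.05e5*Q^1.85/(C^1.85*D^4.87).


Q^1.85 = 88330
C^1.85 = 6701.1
D^4.87 = 7.4607e+08
p/m = 0.010689 bar/m
p_total = 0.010689 * 12.849 = 0.13734 bar

0.13734 bar


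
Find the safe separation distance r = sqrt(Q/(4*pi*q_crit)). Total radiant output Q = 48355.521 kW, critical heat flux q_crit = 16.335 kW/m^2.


4*pi*q_crit = 205.27
Q/(4*pi*q_crit) = 235.57
r = sqrt(235.57) = 15.348 m

15.348 m


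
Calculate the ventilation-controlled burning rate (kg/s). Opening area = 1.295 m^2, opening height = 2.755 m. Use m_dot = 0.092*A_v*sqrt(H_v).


sqrt(H_v) = 1.6598
m_dot = 0.092 * 1.295 * 1.6598 = 0.19775 kg/s

0.19775 kg/s


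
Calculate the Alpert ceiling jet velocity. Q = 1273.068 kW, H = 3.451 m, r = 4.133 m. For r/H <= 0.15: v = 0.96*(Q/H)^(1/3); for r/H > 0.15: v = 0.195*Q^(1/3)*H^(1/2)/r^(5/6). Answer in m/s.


r/H = 4.133 / 3.451 = 1.1976
r/H > 0.15, so v = 0.195*Q^(1/3)*H^(1/2)/r^(5/6)
Q^(1/3) = 10.838
H^(1/2) = 1.8577
r^(5/6) = 3.2625
v = 0.195 * 10.838 * 1.8577 / 3.2625 = 1.2034 m/s

1.2034 m/s


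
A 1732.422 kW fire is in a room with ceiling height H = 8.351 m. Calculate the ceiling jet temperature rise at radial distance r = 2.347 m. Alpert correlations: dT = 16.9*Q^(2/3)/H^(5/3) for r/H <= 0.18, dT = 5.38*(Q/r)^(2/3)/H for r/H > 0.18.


r/H = 2.347 / 8.351 = 0.28104
r/H > 0.18, so dT = 5.38*(Q/r)^(2/3)/H
Q/r = 738.14
(Q/r)^(2/3) = 81.676
dT = 5.38 * 81.676 / 8.351 = 52.618 K

52.618 K


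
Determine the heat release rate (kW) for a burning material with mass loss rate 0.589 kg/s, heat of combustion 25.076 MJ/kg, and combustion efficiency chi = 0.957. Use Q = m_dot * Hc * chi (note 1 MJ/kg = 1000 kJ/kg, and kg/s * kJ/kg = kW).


Hc = 25.076 MJ/kg = 25.076 * 1000 kJ/kg = 25076 kJ/kg
Q = 0.589 kg/s * 25076 kJ/kg * 0.957 = 14135 kW

14135 kW


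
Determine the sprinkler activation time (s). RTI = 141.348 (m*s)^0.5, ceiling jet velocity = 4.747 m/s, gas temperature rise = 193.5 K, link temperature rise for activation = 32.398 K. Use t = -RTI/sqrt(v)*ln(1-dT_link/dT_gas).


dT_link/dT_gas = 0.16743
ln(1 - 0.16743) = -0.18324
t = -141.348 / sqrt(4.747) * -0.18324 = 11.888 s

11.888 s


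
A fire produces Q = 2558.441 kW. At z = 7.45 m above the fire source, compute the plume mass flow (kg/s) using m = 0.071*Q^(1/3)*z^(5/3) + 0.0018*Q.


Q^(1/3) = 13.677
z^(5/3) = 28.418
First term = 0.071 * 13.677 * 28.418 = 27.596
Second term = 0.0018 * 2558.441 = 4.6052
m = 32.201 kg/s

32.201 kg/s


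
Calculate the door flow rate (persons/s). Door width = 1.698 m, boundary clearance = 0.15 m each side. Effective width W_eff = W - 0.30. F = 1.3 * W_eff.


W_eff = 1.698 - 0.30 = 1.398 m
F = 1.3 * 1.398 = 1.8174 persons/s

1.8174 persons/s


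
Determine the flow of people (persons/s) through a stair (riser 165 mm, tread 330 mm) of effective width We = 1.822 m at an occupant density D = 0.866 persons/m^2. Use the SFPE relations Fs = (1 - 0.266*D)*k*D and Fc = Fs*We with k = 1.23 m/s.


1 - 0.266*D = 1 - 0.266*0.866 = 0.76964
Fs = 0.76964 * 1.23 * 0.866 = 0.81981 persons/(s*m)
Fc = 0.81981 * 1.822 = 1.4937 persons/s

1.4937 persons/s


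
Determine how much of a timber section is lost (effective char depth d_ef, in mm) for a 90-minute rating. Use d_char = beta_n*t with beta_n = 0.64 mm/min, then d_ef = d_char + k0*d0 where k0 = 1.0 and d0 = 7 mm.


d_char = 0.64 * 90 = 57.6 mm
d_ef = 57.6 + 1.0*7 = 64.6 mm

64.6 mm


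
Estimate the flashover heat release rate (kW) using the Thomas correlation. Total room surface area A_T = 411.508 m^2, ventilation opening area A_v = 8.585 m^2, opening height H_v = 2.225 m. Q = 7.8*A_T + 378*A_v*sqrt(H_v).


7.8*A_T = 3209.8
sqrt(H_v) = 1.4916
378*A_v*sqrt(H_v) = 4840.6
Q = 3209.8 + 4840.6 = 8050.3 kW

8050.3 kW


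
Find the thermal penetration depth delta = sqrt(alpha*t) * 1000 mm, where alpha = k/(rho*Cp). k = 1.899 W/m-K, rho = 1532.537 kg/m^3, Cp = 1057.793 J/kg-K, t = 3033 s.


alpha = 1.899 / (1532.537 * 1057.793) = 1.1714e-06 m^2/s
alpha * t = 0.0035529
delta = sqrt(0.0035529) * 1000 = 59.606 mm

59.606 mm


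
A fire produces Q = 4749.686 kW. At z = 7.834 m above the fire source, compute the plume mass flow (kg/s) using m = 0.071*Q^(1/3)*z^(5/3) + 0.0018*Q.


Q^(1/3) = 16.810
z^(5/3) = 30.901
First term = 0.071 * 16.810 * 30.901 = 36.880
Second term = 0.0018 * 4749.686 = 8.5494
m = 45.429 kg/s

45.429 kg/s


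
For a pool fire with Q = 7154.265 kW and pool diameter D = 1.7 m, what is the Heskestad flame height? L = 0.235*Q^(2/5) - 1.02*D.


Q^(2/5) = 34.820
0.235 * Q^(2/5) = 8.1826
1.02 * D = 1.734
L = 6.4486 m

6.4486 m


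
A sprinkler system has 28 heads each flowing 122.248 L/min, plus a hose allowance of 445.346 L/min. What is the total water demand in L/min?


Sprinkler demand = 28 * 122.248 = 3422.944 L/min
Total = 3422.944 + 445.346 = 3868.29 L/min

3868.29 L/min


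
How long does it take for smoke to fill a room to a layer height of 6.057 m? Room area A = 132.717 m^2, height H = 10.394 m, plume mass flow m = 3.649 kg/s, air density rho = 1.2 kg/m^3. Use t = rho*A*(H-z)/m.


H - z = 4.337 m
t = 1.2 * 132.717 * 4.337 / 3.649 = 189.29 s

189.29 s


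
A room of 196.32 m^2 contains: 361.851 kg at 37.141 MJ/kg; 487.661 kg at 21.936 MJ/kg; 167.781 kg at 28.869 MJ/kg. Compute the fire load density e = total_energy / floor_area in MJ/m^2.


Total energy = 361.851*37.141 + 487.661*21.936 + 167.781*28.869
= 13439.51 + 10697.33 + 4843.670
= 28980.51 MJ
e = 28980.51 / 196.32 = 147.62 MJ/m^2

147.62 MJ/m^2


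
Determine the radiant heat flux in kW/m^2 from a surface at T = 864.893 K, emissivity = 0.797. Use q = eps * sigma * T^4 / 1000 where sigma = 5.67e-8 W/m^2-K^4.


T^4 = 5.5956e+11
q = 0.797 * 5.67e-8 * 5.5956e+11 / 1000 = 25.287 kW/m^2

25.287 kW/m^2


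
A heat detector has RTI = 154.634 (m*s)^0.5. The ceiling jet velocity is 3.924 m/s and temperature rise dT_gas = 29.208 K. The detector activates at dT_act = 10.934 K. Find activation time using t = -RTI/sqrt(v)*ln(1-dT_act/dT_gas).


dT_act/dT_gas = 0.37435
ln(1 - 0.37435) = -0.46896
t = -154.634 / sqrt(3.924) * -0.46896 = 36.608 s

36.608 s


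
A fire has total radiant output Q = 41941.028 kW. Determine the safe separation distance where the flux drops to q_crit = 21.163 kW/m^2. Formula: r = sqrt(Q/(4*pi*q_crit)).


4*pi*q_crit = 265.94
Q/(4*pi*q_crit) = 157.71
r = sqrt(157.71) = 12.558 m

12.558 m


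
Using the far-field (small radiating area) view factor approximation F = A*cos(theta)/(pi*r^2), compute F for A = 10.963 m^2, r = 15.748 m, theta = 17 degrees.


cos(17 deg) = 0.95630
pi*r^2 = 779.11
F = 10.963 * 0.95630 / 779.11 = 0.013456

0.013456


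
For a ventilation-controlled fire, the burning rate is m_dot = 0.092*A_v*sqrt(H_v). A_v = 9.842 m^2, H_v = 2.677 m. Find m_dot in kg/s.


sqrt(H_v) = 1.6362
m_dot = 0.092 * 9.842 * 1.6362 = 1.4815 kg/s

1.4815 kg/s


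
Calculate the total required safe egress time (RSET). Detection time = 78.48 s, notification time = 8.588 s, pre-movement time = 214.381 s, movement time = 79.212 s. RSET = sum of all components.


Total = 78.48 + 8.588 + 214.381 + 79.212 = 380.661 s

380.661 s


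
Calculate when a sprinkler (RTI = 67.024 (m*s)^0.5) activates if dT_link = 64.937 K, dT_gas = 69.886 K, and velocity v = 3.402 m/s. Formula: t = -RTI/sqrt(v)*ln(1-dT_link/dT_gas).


dT_link/dT_gas = 0.92918
ln(1 - 0.92918) = -2.6477
t = -67.024 / sqrt(3.402) * -2.6477 = 96.212 s

96.212 s


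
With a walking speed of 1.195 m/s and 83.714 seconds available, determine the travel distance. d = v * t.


d = 1.195 * 83.714 = 100.04 m

100.04 m


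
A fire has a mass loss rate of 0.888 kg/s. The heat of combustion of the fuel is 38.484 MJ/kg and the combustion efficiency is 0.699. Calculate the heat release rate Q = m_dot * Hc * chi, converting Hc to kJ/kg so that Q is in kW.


Hc = 38.484 MJ/kg = 38.484 * 1000 kJ/kg = 38484 kJ/kg
Q = 0.888 kg/s * 38484 kJ/kg * 0.699 = 23887 kW

23887 kW


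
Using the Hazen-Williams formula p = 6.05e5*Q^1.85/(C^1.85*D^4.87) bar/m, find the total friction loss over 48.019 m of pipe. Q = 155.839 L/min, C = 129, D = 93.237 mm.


Q^1.85 = 11388
C^1.85 = 8027.7
D^4.87 = 3.9075e+09
p/m = 0.00021964 bar/m
p_total = 0.00021964 * 48.019 = 0.010547 bar

0.010547 bar


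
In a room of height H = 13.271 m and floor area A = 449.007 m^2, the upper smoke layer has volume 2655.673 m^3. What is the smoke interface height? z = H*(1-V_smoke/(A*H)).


V/(A*H) = 0.44567
1 - 0.44567 = 0.55433
z = 13.271 * 0.55433 = 7.3565 m

7.3565 m


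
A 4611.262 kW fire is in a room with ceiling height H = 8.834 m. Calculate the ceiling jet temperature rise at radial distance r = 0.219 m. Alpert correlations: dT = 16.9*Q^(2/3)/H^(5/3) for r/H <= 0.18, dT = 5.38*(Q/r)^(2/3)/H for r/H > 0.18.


r/H = 0.219 / 8.834 = 0.024791
r/H <= 0.18, so dT = 16.9*Q^(2/3)/H^(5/3)
Q^(2/3) = 277.04
H^(5/3) = 37.751
dT = 16.9 * 277.04 / 37.751 = 124.02 K

124.02 K


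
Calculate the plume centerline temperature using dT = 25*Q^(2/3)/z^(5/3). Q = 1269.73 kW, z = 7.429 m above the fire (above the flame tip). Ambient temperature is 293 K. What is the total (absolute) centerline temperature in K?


Q^(2/3) = 117.26
z^(5/3) = 28.285
dT = 25 * 117.26 / 28.285 = 103.64 K
T = 293 + 103.64 = 396.64 K

396.64 K


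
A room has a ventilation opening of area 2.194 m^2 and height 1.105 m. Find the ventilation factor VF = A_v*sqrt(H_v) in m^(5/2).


sqrt(H_v) = 1.0512
VF = 2.194 * 1.0512 = 2.3063 m^(5/2)

2.3063 m^(5/2)


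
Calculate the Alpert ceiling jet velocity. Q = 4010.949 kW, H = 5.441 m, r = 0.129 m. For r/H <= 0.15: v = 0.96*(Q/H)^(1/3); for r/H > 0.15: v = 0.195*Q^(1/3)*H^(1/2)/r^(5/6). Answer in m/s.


r/H = 0.129 / 5.441 = 0.023709
r/H <= 0.15, so v = 0.96*(Q/H)^(1/3)
Q/H = 737.17
(Q/H)^(1/3) = 9.0335
v = 0.96 * 9.0335 = 8.6722 m/s

8.6722 m/s


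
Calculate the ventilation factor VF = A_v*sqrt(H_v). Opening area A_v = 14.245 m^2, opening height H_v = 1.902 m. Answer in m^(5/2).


sqrt(H_v) = 1.3791
VF = 14.245 * 1.3791 = 19.646 m^(5/2)

19.646 m^(5/2)


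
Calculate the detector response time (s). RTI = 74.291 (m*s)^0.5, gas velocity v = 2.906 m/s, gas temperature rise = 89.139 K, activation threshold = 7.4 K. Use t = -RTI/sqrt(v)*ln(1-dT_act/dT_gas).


dT_act/dT_gas = 0.083016
ln(1 - 0.083016) = -0.086666
t = -74.291 / sqrt(2.906) * -0.086666 = 3.7769 s

3.7769 s


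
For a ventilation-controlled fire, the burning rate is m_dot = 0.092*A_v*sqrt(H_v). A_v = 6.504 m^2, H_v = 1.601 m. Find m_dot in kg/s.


sqrt(H_v) = 1.2653
m_dot = 0.092 * 6.504 * 1.2653 = 0.75712 kg/s

0.75712 kg/s


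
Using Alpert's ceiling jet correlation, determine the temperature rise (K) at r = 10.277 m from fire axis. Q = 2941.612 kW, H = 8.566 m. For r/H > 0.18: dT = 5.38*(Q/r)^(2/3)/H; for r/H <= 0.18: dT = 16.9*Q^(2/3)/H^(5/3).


r/H = 10.277 / 8.566 = 1.1997
r/H > 0.18, so dT = 5.38*(Q/r)^(2/3)/H
Q/r = 286.23
(Q/r)^(2/3) = 43.432
dT = 5.38 * 43.432 / 8.566 = 27.278 K

27.278 K


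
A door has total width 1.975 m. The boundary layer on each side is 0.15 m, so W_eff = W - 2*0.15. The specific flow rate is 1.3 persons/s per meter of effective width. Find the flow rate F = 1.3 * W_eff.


W_eff = 1.975 - 0.30 = 1.675 m
F = 1.3 * 1.675 = 2.1775 persons/s

2.1775 persons/s


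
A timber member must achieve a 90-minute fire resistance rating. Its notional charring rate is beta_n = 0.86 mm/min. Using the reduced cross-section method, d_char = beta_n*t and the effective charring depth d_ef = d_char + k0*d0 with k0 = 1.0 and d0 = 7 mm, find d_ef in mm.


d_char = 0.86 * 90 = 77.4 mm
d_ef = 77.4 + 1.0*7 = 84.4 mm

84.4 mm


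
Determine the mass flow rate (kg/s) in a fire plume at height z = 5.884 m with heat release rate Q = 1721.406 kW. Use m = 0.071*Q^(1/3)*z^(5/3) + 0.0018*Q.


Q^(1/3) = 11.985
z^(5/3) = 19.177
First term = 0.071 * 11.985 * 19.177 = 16.318
Second term = 0.0018 * 1721.406 = 3.0985
m = 19.417 kg/s

19.417 kg/s


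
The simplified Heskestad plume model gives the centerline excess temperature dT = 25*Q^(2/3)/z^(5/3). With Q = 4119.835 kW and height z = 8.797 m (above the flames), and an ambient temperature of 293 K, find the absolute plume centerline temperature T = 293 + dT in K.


Q^(2/3) = 256.99
z^(5/3) = 37.488
dT = 25 * 256.99 / 37.488 = 171.38 K
T = 293 + 171.38 = 464.38 K

464.38 K


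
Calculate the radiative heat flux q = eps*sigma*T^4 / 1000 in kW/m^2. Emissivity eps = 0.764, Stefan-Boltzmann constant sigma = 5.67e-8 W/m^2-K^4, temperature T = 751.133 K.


T^4 = 3.1832e+11
q = 0.764 * 5.67e-8 * 3.1832e+11 / 1000 = 13.789 kW/m^2

13.789 kW/m^2


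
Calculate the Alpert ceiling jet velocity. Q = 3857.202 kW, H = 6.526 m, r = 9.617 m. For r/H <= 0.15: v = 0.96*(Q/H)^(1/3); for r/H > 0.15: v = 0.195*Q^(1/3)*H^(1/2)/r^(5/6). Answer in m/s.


r/H = 9.617 / 6.526 = 1.4736
r/H > 0.15, so v = 0.195*Q^(1/3)*H^(1/2)/r^(5/6)
Q^(1/3) = 15.683
H^(1/2) = 2.5546
r^(5/6) = 6.5948
v = 0.195 * 15.683 * 2.5546 / 6.5948 = 1.1846 m/s

1.1846 m/s


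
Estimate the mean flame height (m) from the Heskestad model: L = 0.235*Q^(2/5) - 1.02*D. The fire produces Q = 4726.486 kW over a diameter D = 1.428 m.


Q^(2/5) = 29.500
0.235 * Q^(2/5) = 6.9324
1.02 * D = 1.4566
L = 5.4758 m

5.4758 m


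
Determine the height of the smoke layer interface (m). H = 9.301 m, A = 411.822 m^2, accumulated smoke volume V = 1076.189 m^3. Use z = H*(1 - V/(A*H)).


V/(A*H) = 0.28096
1 - 0.28096 = 0.71904
z = 9.301 * 0.71904 = 6.6878 m

6.6878 m


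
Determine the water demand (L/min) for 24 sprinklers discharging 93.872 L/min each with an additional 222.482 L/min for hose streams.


Sprinkler demand = 24 * 93.872 = 2252.928 L/min
Total = 2252.928 + 222.482 = 2475.41 L/min

2475.41 L/min


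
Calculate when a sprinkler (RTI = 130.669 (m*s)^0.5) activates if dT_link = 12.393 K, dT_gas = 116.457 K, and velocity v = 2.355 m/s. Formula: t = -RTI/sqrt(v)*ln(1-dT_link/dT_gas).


dT_link/dT_gas = 0.10642
ln(1 - 0.10642) = -0.11252
t = -130.669 / sqrt(2.355) * -0.11252 = 9.5806 s

9.5806 s


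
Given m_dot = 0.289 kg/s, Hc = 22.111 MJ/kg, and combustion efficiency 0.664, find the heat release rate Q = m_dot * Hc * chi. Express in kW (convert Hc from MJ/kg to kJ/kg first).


Hc = 22.111 MJ/kg = 22.111 * 1000 kJ/kg = 22111 kJ/kg
Q = 0.289 kg/s * 22111 kJ/kg * 0.664 = 4243.0 kW

4243.0 kW


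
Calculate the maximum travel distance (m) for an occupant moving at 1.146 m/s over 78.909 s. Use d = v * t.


d = 1.146 * 78.909 = 90.430 m

90.430 m


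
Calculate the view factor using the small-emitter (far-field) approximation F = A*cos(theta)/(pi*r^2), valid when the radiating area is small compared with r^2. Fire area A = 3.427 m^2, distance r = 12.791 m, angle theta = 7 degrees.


cos(7 deg) = 0.99255
pi*r^2 = 513.99
F = 3.427 * 0.99255 / 513.99 = 0.0066177

0.0066177


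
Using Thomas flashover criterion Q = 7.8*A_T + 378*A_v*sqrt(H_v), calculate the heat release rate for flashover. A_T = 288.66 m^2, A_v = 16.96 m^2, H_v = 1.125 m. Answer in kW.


7.8*A_T = 2251.548
sqrt(H_v) = 1.0607
378*A_v*sqrt(H_v) = 6799.8
Q = 2251.548 + 6799.8 = 9051.3 kW

9051.3 kW


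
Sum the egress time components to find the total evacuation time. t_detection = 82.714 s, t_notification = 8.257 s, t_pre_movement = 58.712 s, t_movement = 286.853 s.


Total = 82.714 + 8.257 + 58.712 + 286.853 = 436.536 s

436.536 s


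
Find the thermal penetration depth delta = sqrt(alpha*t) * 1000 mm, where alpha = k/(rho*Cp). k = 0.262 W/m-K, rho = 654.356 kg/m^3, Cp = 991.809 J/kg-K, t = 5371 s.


alpha = 0.262 / (654.356 * 991.809) = 4.0370e-07 m^2/s
alpha * t = 0.0021683
delta = sqrt(0.0021683) * 1000 = 46.565 mm

46.565 mm


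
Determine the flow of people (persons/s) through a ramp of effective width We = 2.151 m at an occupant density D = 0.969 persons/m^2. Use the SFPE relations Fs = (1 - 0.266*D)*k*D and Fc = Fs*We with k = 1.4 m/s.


1 - 0.266*D = 1 - 0.266*0.969 = 0.74225
Fs = 0.74225 * 1.4 * 0.969 = 1.0069 persons/(s*m)
Fc = 1.0069 * 2.151 = 2.1659 persons/s

2.1659 persons/s


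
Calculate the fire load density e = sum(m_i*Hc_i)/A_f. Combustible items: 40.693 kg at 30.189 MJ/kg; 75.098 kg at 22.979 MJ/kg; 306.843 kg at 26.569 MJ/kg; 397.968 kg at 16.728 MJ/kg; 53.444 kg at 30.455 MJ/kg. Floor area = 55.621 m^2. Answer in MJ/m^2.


Total energy = 40.693*30.189 + 75.098*22.979 + 306.843*26.569 + 397.968*16.728 + 53.444*30.455
= 1228.481 + 1725.677 + 8152.512 + 6657.209 + 1627.637
= 19391.52 MJ
e = 19391.52 / 55.621 = 348.64 MJ/m^2

348.64 MJ/m^2


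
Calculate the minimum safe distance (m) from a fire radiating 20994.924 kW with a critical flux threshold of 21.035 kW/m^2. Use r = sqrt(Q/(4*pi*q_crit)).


4*pi*q_crit = 264.33
Q/(4*pi*q_crit) = 79.426
r = sqrt(79.426) = 8.9121 m

8.9121 m


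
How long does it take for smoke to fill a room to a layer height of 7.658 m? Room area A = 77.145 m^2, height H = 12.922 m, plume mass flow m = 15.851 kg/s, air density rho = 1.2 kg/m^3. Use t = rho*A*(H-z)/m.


H - z = 5.264 m
t = 1.2 * 77.145 * 5.264 / 15.851 = 30.743 s

30.743 s


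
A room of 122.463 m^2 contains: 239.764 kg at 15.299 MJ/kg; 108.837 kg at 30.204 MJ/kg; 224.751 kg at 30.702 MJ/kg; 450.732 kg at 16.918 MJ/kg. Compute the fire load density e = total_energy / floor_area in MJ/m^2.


Total energy = 239.764*15.299 + 108.837*30.204 + 224.751*30.702 + 450.732*16.918
= 3668.149 + 3287.313 + 6900.305 + 7625.484
= 21481.25 MJ
e = 21481.25 / 122.463 = 175.41 MJ/m^2

175.41 MJ/m^2


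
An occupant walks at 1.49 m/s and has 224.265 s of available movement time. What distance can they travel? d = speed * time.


d = 1.49 * 224.265 = 334.15 m

334.15 m


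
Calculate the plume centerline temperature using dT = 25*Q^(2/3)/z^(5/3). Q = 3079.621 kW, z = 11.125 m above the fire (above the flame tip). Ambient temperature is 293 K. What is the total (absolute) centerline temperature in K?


Q^(2/3) = 211.67
z^(5/3) = 55.441
dT = 25 * 211.67 / 55.441 = 95.449 K
T = 293 + 95.449 = 388.45 K

388.45 K


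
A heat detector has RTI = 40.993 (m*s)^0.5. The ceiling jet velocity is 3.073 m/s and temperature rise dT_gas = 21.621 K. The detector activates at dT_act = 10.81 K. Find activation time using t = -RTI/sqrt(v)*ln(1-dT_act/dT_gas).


dT_act/dT_gas = 0.49998
ln(1 - 0.49998) = -0.69310
t = -40.993 / sqrt(3.073) * -0.69310 = 16.208 s

16.208 s


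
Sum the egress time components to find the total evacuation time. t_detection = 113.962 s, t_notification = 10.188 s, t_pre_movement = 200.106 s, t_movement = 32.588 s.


Total = 113.962 + 10.188 + 200.106 + 32.588 = 356.844 s

356.844 s


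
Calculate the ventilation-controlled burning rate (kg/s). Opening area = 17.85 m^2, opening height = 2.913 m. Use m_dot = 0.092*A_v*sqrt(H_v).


sqrt(H_v) = 1.7068
m_dot = 0.092 * 17.85 * 1.7068 = 2.8028 kg/s

2.8028 kg/s


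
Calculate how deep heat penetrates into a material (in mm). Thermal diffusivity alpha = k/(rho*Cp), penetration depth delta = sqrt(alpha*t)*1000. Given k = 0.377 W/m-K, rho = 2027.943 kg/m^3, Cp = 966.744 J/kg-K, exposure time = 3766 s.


alpha = 0.377 / (2027.943 * 966.744) = 1.9230e-07 m^2/s
alpha * t = 0.00072419
delta = sqrt(0.00072419) * 1000 = 26.911 mm

26.911 mm


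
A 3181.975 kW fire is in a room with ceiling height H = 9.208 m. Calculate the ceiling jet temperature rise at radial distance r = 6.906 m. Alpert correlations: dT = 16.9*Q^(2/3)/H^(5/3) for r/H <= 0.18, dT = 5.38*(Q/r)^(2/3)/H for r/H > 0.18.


r/H = 6.906 / 9.208 = 0.75
r/H > 0.18, so dT = 5.38*(Q/r)^(2/3)/H
Q/r = 460.76
(Q/r)^(2/3) = 59.655
dT = 5.38 * 59.655 / 9.208 = 34.855 K

34.855 K


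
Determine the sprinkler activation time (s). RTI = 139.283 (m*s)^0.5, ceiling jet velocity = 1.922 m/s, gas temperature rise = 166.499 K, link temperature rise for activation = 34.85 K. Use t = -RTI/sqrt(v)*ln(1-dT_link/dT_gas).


dT_link/dT_gas = 0.20931
ln(1 - 0.20931) = -0.23485
t = -139.283 / sqrt(1.922) * -0.23485 = 23.595 s

23.595 s


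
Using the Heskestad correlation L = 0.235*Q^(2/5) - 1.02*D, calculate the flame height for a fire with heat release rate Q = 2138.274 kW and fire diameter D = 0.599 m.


Q^(2/5) = 21.480
0.235 * Q^(2/5) = 5.0477
1.02 * D = 0.61098
L = 4.4367 m

4.4367 m


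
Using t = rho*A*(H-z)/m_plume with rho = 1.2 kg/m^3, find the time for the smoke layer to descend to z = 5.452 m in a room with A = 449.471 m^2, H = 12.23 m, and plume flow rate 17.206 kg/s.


H - z = 6.778 m
t = 1.2 * 449.471 * 6.778 / 17.206 = 212.47 s

212.47 s


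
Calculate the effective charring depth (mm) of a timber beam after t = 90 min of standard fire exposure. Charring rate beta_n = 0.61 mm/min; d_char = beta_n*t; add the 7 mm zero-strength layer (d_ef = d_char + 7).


d_char = 0.61 * 90 = 54.9 mm
d_ef = 54.9 + 1.0*7 = 61.9 mm

61.9 mm


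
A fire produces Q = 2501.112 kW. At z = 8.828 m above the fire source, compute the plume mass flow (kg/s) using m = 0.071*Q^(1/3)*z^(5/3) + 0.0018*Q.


Q^(1/3) = 13.574
z^(5/3) = 37.708
First term = 0.071 * 13.574 * 37.708 = 36.342
Second term = 0.0018 * 2501.112 = 4.5020
m = 40.844 kg/s

40.844 kg/s


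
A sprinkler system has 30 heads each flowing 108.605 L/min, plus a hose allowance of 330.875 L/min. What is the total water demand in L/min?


Sprinkler demand = 30 * 108.605 = 3258.15 L/min
Total = 3258.15 + 330.875 = 3589.025 L/min

3589.025 L/min


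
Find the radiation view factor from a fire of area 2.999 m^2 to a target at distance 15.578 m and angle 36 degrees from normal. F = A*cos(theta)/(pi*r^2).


cos(36 deg) = 0.80902
pi*r^2 = 762.38
F = 2.999 * 0.80902 / 762.38 = 0.0031824

0.0031824


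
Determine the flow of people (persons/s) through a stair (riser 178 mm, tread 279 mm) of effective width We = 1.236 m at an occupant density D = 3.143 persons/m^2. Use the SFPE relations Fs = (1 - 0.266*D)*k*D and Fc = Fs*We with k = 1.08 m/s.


1 - 0.266*D = 1 - 0.266*3.143 = 0.16396
Fs = 0.16396 * 1.08 * 3.143 = 0.55656 persons/(s*m)
Fc = 0.55656 * 1.236 = 0.68791 persons/s

0.68791 persons/s


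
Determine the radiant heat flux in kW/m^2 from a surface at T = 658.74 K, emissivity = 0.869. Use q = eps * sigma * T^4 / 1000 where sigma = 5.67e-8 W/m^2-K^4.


T^4 = 1.8830e+11
q = 0.869 * 5.67e-8 * 1.8830e+11 / 1000 = 9.2781 kW/m^2

9.2781 kW/m^2


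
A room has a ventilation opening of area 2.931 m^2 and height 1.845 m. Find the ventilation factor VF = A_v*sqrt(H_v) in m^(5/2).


sqrt(H_v) = 1.3583
VF = 2.931 * 1.3583 = 3.9812 m^(5/2)

3.9812 m^(5/2)


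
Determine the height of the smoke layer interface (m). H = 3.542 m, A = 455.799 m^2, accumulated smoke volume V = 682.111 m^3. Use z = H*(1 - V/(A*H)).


V/(A*H) = 0.42251
1 - 0.42251 = 0.57749
z = 3.542 * 0.57749 = 2.0455 m

2.0455 m


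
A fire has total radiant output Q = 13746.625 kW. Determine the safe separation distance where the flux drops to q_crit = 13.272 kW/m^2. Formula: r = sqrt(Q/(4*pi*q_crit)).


4*pi*q_crit = 166.78
Q/(4*pi*q_crit) = 82.423
r = sqrt(82.423) = 9.0787 m

9.0787 m


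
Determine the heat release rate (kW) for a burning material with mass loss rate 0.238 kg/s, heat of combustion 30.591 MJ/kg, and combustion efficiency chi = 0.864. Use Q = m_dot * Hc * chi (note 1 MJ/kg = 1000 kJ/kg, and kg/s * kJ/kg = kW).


Hc = 30.591 MJ/kg = 30.591 * 1000 kJ/kg = 30591 kJ/kg
Q = 0.238 kg/s * 30591 kJ/kg * 0.864 = 6290.5 kW

6290.5 kW


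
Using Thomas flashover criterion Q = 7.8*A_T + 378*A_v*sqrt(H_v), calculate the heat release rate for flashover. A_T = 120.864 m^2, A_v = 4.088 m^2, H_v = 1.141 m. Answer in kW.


7.8*A_T = 942.74
sqrt(H_v) = 1.0682
378*A_v*sqrt(H_v) = 1650.6
Q = 942.74 + 1650.6 = 2593.4 kW

2593.4 kW


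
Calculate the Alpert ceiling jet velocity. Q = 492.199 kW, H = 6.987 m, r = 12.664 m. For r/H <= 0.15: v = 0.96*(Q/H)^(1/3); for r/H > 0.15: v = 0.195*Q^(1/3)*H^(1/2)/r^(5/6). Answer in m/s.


r/H = 12.664 / 6.987 = 1.8125
r/H > 0.15, so v = 0.195*Q^(1/3)*H^(1/2)/r^(5/6)
Q^(1/3) = 7.8955
H^(1/2) = 2.6433
r^(5/6) = 8.2949
v = 0.195 * 7.8955 * 2.6433 / 8.2949 = 0.49063 m/s

0.49063 m/s


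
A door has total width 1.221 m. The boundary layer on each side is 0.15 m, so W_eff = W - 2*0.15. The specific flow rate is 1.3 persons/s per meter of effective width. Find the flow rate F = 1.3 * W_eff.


W_eff = 1.221 - 0.30 = 0.921 m
F = 1.3 * 0.921 = 1.1973 persons/s

1.1973 persons/s


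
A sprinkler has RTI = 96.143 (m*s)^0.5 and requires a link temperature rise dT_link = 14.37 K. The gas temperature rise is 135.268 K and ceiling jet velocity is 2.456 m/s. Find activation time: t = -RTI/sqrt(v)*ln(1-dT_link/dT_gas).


dT_link/dT_gas = 0.10623
ln(1 - 0.10623) = -0.11231
t = -96.143 / sqrt(2.456) * -0.11231 = 6.8901 s

6.8901 s


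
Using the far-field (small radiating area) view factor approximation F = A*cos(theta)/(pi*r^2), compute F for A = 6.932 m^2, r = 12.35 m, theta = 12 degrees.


cos(12 deg) = 0.97815
pi*r^2 = 479.16
F = 6.932 * 0.97815 / 479.16 = 0.014151

0.014151


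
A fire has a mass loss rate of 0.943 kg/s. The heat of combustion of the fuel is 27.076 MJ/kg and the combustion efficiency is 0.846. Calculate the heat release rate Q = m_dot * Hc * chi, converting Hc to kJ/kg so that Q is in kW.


Hc = 27.076 MJ/kg = 27.076 * 1000 kJ/kg = 27076 kJ/kg
Q = 0.943 kg/s * 27076 kJ/kg * 0.846 = 21601 kW

21601 kW


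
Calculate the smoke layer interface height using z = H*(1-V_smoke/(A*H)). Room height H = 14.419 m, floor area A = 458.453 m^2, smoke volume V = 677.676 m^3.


V/(A*H) = 0.10252
1 - 0.10252 = 0.89748
z = 14.419 * 0.89748 = 12.941 m

12.941 m


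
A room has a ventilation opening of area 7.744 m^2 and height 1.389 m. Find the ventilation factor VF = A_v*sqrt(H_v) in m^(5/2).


sqrt(H_v) = 1.1786
VF = 7.744 * 1.1786 = 9.1268 m^(5/2)

9.1268 m^(5/2)


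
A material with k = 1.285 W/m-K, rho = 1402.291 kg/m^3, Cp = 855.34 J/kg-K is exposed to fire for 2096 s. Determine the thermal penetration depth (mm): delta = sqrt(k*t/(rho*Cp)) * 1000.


alpha = 1.285 / (1402.291 * 855.34) = 1.0713e-06 m^2/s
alpha * t = 0.0022455
delta = sqrt(0.0022455) * 1000 = 47.387 mm

47.387 mm


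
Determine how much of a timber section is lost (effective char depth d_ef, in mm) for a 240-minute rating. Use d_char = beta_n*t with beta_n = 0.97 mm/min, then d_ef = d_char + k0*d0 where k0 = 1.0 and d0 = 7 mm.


d_char = 0.97 * 240 = 232.8 mm
d_ef = 232.8 + 1.0*7 = 239.8 mm

239.8 mm


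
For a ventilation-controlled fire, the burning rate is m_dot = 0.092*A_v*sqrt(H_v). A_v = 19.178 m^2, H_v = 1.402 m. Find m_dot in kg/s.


sqrt(H_v) = 1.1841
m_dot = 0.092 * 19.178 * 1.1841 = 2.0891 kg/s

2.0891 kg/s


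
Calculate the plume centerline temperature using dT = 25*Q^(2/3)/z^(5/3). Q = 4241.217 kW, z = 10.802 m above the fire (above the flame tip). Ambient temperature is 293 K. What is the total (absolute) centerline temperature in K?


Q^(2/3) = 262.02
z^(5/3) = 52.785
dT = 25 * 262.02 / 52.785 = 124.10 K
T = 293 + 124.10 = 417.10 K

417.10 K


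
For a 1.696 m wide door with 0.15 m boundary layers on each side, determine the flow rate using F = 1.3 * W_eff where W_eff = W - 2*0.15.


W_eff = 1.696 - 0.30 = 1.396 m
F = 1.3 * 1.396 = 1.8148 persons/s

1.8148 persons/s


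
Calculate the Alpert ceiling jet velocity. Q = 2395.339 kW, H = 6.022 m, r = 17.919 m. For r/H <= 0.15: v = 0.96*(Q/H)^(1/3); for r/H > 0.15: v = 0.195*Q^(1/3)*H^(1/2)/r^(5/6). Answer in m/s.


r/H = 17.919 / 6.022 = 2.9756
r/H > 0.15, so v = 0.195*Q^(1/3)*H^(1/2)/r^(5/6)
Q^(1/3) = 13.380
H^(1/2) = 2.4540
r^(5/6) = 11.077
v = 0.195 * 13.380 * 2.4540 / 11.077 = 0.57801 m/s

0.57801 m/s


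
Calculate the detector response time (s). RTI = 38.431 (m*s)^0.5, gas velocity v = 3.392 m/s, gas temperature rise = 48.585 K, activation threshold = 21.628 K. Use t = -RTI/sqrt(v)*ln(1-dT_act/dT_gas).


dT_act/dT_gas = 0.44516
ln(1 - 0.44516) = -0.58907
t = -38.431 / sqrt(3.392) * -0.58907 = 12.292 s

12.292 s


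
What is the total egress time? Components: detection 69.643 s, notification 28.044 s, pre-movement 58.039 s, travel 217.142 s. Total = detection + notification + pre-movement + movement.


Total = 69.643 + 28.044 + 58.039 + 217.142 = 372.868 s

372.868 s


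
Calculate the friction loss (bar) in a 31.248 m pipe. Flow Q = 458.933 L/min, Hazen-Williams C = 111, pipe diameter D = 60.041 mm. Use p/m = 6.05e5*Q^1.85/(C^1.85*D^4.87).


Q^1.85 = 83992
C^1.85 = 6079.2
D^4.87 = 4.5819e+08
p/m = 0.018243 bar/m
p_total = 0.018243 * 31.248 = 0.57007 bar

0.57007 bar


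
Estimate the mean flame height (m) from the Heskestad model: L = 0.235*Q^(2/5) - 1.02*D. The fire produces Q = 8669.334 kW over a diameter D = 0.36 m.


Q^(2/5) = 37.601
0.235 * Q^(2/5) = 8.8361
1.02 * D = 0.36720
L = 8.4689 m

8.4689 m


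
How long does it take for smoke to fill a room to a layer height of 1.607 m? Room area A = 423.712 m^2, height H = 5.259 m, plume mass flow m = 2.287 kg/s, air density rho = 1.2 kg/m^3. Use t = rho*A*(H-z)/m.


H - z = 3.652 m
t = 1.2 * 423.712 * 3.652 / 2.287 = 811.93 s

811.93 s


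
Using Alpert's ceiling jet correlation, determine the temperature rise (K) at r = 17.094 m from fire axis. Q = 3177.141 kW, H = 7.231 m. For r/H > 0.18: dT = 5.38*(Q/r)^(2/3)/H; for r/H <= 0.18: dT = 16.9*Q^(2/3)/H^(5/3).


r/H = 17.094 / 7.231 = 2.3640
r/H > 0.18, so dT = 5.38*(Q/r)^(2/3)/H
Q/r = 185.86
(Q/r)^(2/3) = 32.568
dT = 5.38 * 32.568 / 7.231 = 24.231 K

24.231 K


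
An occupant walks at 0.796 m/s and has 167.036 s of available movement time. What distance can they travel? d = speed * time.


d = 0.796 * 167.036 = 132.96 m

132.96 m


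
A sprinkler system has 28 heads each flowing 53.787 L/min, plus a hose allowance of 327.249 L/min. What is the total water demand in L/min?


Sprinkler demand = 28 * 53.787 = 1506.036 L/min
Total = 1506.036 + 327.249 = 1833.285 L/min

1833.285 L/min


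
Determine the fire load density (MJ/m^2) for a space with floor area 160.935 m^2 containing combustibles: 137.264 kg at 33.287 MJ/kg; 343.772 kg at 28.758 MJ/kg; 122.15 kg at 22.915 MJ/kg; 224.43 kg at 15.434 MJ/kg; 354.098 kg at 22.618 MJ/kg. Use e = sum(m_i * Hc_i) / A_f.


Total energy = 137.264*33.287 + 343.772*28.758 + 122.15*22.915 + 224.43*15.434 + 354.098*22.618
= 4569.107 + 9886.195 + 2799.067 + 3463.853 + 8008.989
= 28727.21 MJ
e = 28727.21 / 160.935 = 178.50 MJ/m^2

178.50 MJ/m^2


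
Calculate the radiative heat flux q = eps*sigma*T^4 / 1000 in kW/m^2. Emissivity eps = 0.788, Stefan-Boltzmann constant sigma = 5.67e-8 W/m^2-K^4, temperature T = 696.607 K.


T^4 = 2.3548e+11
q = 0.788 * 5.67e-8 * 2.3548e+11 / 1000 = 10.521 kW/m^2

10.521 kW/m^2


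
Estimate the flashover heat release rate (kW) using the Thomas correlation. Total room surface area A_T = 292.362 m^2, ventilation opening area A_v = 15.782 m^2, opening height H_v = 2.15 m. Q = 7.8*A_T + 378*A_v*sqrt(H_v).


7.8*A_T = 2280.4
sqrt(H_v) = 1.4663
378*A_v*sqrt(H_v) = 8747.3
Q = 2280.4 + 8747.3 = 11028 kW

11028 kW


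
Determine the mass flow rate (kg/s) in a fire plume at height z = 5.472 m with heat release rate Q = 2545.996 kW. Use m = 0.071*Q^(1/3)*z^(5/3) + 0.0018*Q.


Q^(1/3) = 13.655
z^(5/3) = 16.992
First term = 0.071 * 13.655 * 16.992 = 16.474
Second term = 0.0018 * 2545.996 = 4.5828
m = 21.056 kg/s

21.056 kg/s


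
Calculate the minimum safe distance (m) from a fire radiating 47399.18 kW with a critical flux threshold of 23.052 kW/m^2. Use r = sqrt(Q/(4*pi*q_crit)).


4*pi*q_crit = 289.68
Q/(4*pi*q_crit) = 163.63
r = sqrt(163.63) = 12.792 m

12.792 m


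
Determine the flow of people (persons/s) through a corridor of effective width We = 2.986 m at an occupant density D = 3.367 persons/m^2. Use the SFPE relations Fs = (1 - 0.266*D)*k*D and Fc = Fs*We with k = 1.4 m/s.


1 - 0.266*D = 1 - 0.266*3.367 = 0.10438
Fs = 0.10438 * 1.4 * 3.367 = 0.49202 persons/(s*m)
Fc = 0.49202 * 2.986 = 1.4692 persons/s

1.4692 persons/s


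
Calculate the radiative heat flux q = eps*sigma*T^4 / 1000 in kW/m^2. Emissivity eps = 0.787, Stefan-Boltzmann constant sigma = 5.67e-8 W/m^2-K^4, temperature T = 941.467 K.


T^4 = 7.8563e+11
q = 0.787 * 5.67e-8 * 7.8563e+11 / 1000 = 35.057 kW/m^2

35.057 kW/m^2


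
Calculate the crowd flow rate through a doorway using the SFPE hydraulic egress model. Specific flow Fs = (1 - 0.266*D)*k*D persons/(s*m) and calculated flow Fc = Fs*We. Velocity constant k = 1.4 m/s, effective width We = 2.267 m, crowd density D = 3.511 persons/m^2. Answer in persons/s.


1 - 0.266*D = 1 - 0.266*3.511 = 0.066074
Fs = 0.066074 * 1.4 * 3.511 = 0.32478 persons/(s*m)
Fc = 0.32478 * 2.267 = 0.73628 persons/s

0.73628 persons/s


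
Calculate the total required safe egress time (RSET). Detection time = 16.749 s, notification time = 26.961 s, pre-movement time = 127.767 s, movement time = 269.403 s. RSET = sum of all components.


Total = 16.749 + 26.961 + 127.767 + 269.403 = 440.88 s

440.88 s


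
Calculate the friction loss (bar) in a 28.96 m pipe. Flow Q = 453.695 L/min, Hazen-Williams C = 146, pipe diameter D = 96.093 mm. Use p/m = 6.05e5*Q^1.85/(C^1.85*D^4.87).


Q^1.85 = 82227
C^1.85 = 10094
D^4.87 = 4.5259e+09
p/m = 0.0010889 bar/m
p_total = 0.0010889 * 28.96 = 0.031536 bar

0.031536 bar


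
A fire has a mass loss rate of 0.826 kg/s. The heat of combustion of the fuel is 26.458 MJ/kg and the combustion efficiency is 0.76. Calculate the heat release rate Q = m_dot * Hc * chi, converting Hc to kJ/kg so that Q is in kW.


Hc = 26.458 MJ/kg = 26.458 * 1000 kJ/kg = 26458 kJ/kg
Q = 0.826 kg/s * 26458 kJ/kg * 0.76 = 16609 kW

16609 kW


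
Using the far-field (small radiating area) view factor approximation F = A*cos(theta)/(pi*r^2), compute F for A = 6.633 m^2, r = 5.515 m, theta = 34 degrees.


cos(34 deg) = 0.82904
pi*r^2 = 95.552
F = 6.633 * 0.82904 / 95.552 = 0.057550

0.057550


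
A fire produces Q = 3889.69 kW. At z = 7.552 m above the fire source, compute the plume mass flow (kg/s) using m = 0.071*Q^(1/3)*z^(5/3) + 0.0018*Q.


Q^(1/3) = 15.727
z^(5/3) = 29.069
First term = 0.071 * 15.727 * 29.069 = 32.459
Second term = 0.0018 * 3889.69 = 7.0014
m = 39.460 kg/s

39.460 kg/s


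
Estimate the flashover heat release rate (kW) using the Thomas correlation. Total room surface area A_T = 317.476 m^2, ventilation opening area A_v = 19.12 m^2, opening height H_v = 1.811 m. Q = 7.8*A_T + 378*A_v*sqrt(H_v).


7.8*A_T = 2476.3
sqrt(H_v) = 1.3457
378*A_v*sqrt(H_v) = 9726.1
Q = 2476.3 + 9726.1 = 12202 kW

12202 kW


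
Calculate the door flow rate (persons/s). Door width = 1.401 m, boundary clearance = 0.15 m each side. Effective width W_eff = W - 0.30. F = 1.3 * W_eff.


W_eff = 1.401 - 0.30 = 1.101 m
F = 1.3 * 1.101 = 1.4313 persons/s

1.4313 persons/s


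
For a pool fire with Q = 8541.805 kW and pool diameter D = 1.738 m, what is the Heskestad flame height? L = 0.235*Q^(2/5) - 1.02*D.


Q^(2/5) = 37.378
0.235 * Q^(2/5) = 8.7839
1.02 * D = 1.7728
L = 7.0111 m

7.0111 m


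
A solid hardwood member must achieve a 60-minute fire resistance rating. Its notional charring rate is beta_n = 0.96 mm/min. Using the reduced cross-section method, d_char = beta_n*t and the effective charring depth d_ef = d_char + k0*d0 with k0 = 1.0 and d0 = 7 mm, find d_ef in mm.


d_char = 0.96 * 60 = 57.6 mm
d_ef = 57.6 + 1.0*7 = 64.6 mm

64.6 mm


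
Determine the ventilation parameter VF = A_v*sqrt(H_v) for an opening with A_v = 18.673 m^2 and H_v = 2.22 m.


sqrt(H_v) = 1.4900
VF = 18.673 * 1.4900 = 27.822 m^(5/2)

27.822 m^(5/2)


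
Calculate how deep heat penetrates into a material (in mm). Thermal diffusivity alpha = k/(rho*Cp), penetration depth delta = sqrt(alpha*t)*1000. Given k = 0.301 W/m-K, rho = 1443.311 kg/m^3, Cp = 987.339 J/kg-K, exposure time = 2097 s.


alpha = 0.301 / (1443.311 * 987.339) = 2.1122e-07 m^2/s
alpha * t = 0.00044293
delta = sqrt(0.00044293) * 1000 = 21.046 mm

21.046 mm


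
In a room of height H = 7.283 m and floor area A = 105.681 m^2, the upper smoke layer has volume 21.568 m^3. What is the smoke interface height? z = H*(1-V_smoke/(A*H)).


V/(A*H) = 0.028022
1 - 0.028022 = 0.97198
z = 7.283 * 0.97198 = 7.0789 m

7.0789 m


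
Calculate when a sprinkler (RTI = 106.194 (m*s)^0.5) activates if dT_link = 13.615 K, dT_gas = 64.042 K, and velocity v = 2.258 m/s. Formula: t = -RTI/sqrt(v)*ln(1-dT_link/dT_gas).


dT_link/dT_gas = 0.21259
ln(1 - 0.21259) = -0.23901
t = -106.194 / sqrt(2.258) * -0.23901 = 16.891 s

16.891 s


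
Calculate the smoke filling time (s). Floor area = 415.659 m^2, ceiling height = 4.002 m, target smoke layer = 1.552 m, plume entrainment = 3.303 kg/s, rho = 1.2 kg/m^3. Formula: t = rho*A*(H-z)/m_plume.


H - z = 2.45 m
t = 1.2 * 415.659 * 2.45 / 3.303 = 369.98 s

369.98 s


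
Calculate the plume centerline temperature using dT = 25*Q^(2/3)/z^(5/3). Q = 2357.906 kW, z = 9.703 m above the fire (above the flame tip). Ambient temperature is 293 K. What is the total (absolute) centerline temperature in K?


Q^(2/3) = 177.15
z^(5/3) = 44.141
dT = 25 * 177.15 / 44.141 = 100.33 K
T = 293 + 100.33 = 393.33 K

393.33 K


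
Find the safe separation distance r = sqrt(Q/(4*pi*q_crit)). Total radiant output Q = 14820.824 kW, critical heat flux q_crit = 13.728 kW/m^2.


4*pi*q_crit = 172.51
Q/(4*pi*q_crit) = 85.912
r = sqrt(85.912) = 9.2689 m

9.2689 m


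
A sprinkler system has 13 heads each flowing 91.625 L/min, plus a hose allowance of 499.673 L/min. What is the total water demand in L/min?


Sprinkler demand = 13 * 91.625 = 1191.125 L/min
Total = 1191.125 + 499.673 = 1690.798 L/min

1690.798 L/min


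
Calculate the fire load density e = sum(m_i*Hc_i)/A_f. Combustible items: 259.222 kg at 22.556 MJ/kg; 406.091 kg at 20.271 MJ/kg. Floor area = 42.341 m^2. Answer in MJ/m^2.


Total energy = 259.222*22.556 + 406.091*20.271
= 5847.011 + 8231.871
= 14078.88 MJ
e = 14078.88 / 42.341 = 332.51 MJ/m^2

332.51 MJ/m^2


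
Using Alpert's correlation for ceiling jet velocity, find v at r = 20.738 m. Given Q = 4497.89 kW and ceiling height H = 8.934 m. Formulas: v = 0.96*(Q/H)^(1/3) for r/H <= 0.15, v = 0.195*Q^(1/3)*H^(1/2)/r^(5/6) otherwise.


r/H = 20.738 / 8.934 = 2.3212
r/H > 0.15, so v = 0.195*Q^(1/3)*H^(1/2)/r^(5/6)
Q^(1/3) = 16.507
H^(1/2) = 2.9890
r^(5/6) = 12.511
v = 0.195 * 16.507 * 2.9890 / 12.511 = 0.76899 m/s

0.76899 m/s


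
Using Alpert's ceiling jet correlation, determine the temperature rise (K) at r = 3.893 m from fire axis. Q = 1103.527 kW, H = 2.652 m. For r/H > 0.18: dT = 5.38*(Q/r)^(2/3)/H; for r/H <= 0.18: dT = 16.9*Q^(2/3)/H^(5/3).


r/H = 3.893 / 2.652 = 1.4679
r/H > 0.18, so dT = 5.38*(Q/r)^(2/3)/H
Q/r = 283.46
(Q/r)^(2/3) = 43.152
dT = 5.38 * 43.152 / 2.652 = 87.540 K

87.540 K
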